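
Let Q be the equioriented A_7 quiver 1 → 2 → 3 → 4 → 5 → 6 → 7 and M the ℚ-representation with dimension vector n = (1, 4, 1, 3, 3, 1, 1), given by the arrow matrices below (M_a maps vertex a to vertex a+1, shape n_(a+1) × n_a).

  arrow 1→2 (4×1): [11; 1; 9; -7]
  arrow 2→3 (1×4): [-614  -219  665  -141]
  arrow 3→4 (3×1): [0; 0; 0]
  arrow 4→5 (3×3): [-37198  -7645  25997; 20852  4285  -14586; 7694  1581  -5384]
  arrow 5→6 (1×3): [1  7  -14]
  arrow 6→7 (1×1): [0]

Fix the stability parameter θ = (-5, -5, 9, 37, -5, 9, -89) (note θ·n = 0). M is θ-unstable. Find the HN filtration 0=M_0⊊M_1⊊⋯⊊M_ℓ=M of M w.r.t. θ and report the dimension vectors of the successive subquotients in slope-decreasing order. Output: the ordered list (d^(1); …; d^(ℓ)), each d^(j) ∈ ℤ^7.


Barcode: M ≅ I[1,3], I[2,2]^3, I[4,5]^2, I[4,6], I[7,7]. HN layers by μ_θ (5 steps, strictly decreasing):
  μ^(1)=16; μ^(2)=41/3; μ^(3)=9; μ^(4)=-5; μ^(5)=-89

((0, 0, 0, 2, 2, 0, 0); (0, 0, 0, 1, 1, 1, 0); (0, 0, 1, 0, 0, 0, 0); (1, 4, 0, 0, 0, 0, 0); (0, 0, 0, 0, 0, 0, 1))


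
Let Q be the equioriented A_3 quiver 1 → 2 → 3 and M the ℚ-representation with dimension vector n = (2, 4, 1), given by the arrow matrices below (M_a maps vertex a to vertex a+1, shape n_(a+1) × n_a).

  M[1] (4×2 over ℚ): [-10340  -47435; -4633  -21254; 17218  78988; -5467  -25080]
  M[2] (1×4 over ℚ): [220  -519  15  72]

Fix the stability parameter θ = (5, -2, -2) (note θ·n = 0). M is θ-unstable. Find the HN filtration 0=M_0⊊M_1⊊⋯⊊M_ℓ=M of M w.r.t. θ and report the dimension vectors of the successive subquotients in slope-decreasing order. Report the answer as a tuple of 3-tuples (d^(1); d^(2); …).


Interval decomposition of M: I[1,2], I[1,3], I[2,2]^2.
HN type (ℓ=3): μ^(1)=3/2; μ^(2)=1/3; μ^(3)=-2

((1, 1, 0); (1, 1, 1); (0, 2, 0))


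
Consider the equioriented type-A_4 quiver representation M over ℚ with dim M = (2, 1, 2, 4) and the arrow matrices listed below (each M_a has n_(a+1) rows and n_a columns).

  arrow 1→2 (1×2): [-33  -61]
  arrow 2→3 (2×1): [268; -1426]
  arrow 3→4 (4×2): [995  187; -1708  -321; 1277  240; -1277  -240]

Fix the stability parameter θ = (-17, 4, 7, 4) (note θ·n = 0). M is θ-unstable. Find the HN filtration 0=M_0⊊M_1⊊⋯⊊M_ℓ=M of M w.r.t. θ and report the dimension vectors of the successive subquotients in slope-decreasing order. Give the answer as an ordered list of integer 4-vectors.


Barcode: M ≅ I[1,1], I[1,4], I[3,4], I[4,4]^2. HN layers by μ_θ (3 steps, strictly decreasing):
  μ^(1)=11/2; μ^(2)=4; μ^(3)=-17

((0, 0, 2, 2); (0, 1, 0, 2); (2, 0, 0, 0))


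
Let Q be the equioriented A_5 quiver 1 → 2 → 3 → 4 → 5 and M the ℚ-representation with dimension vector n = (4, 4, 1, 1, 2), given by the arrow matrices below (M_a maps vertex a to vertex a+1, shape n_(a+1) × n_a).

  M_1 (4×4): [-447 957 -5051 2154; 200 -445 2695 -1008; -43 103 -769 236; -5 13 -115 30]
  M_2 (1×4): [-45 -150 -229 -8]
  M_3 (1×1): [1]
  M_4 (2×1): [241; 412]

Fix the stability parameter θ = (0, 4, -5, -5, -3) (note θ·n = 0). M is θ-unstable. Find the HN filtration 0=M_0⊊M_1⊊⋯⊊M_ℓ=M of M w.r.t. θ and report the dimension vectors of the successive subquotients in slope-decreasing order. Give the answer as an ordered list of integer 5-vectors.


Barcode: M ≅ I[1,1], I[1,2]^2, I[1,5], I[2,2], I[5,5]. HN layers by μ_θ (4 steps, strictly decreasing):
  μ^(1)=4; μ^(2)=0; μ^(3)=-9/5; μ^(4)=-3

((0, 3, 0, 0, 0); (3, 0, 0, 0, 0); (1, 1, 1, 1, 1); (0, 0, 0, 0, 1))


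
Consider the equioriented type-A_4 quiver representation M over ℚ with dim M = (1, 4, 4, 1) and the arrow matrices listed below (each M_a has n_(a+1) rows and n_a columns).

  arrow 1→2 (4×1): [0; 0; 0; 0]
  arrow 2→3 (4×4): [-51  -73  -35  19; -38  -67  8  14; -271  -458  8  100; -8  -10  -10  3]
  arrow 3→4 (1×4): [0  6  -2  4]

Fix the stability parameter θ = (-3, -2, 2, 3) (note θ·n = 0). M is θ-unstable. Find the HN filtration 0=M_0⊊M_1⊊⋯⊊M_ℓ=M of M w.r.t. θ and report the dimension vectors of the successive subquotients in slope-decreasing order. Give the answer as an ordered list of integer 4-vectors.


Barcode: M ≅ I[1,1], I[2,3]^3, I[2,4]. HN layers by μ_θ (4 steps, strictly decreasing):
  μ^(1)=3; μ^(2)=2; μ^(3)=-2; μ^(4)=-3

((0, 0, 0, 1); (0, 0, 4, 0); (0, 4, 0, 0); (1, 0, 0, 0))


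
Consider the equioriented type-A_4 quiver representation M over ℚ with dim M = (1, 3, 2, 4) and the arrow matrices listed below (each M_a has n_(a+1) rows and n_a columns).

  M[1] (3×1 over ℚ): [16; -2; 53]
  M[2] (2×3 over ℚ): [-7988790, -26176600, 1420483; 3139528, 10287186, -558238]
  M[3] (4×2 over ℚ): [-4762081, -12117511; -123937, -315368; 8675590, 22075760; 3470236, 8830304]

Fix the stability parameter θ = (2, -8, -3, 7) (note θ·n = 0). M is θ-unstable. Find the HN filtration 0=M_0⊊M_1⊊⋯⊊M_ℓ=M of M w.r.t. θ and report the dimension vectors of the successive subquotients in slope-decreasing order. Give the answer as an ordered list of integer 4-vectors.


Barcode: M ≅ I[1,4], I[2,2], I[2,4], I[4,4]^2. HN layers by μ_θ (3 steps, strictly decreasing):
  μ^(1)=7; μ^(2)=-3; μ^(3)=-8

((0, 0, 0, 4); (1, 1, 2, 0); (0, 2, 0, 0))


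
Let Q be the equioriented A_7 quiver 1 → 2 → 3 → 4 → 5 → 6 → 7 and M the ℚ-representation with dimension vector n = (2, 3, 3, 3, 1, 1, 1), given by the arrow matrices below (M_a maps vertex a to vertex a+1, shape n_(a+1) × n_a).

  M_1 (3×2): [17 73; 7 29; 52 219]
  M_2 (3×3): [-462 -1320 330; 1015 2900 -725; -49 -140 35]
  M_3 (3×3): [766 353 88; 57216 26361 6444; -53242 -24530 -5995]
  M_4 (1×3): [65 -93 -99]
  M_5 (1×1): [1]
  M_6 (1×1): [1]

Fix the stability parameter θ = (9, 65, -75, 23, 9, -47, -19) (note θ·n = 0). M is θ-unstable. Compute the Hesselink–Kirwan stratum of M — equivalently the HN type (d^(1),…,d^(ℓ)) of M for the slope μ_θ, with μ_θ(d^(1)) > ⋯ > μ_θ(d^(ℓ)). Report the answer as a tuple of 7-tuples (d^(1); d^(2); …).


Interval decomposition of M: I[1,2], I[1,7], I[2,2], I[3,4]^2.
HN type (ℓ=5): μ^(1)=65; μ^(2)=23; μ^(3)=9; μ^(4)=-5; μ^(5)=-75

((0, 2, 0, 0, 0, 0, 0); (0, 0, 0, 2, 0, 0, 0); (1, 0, 0, 0, 0, 0, 0); (1, 1, 1, 1, 1, 1, 1); (0, 0, 2, 0, 0, 0, 0))


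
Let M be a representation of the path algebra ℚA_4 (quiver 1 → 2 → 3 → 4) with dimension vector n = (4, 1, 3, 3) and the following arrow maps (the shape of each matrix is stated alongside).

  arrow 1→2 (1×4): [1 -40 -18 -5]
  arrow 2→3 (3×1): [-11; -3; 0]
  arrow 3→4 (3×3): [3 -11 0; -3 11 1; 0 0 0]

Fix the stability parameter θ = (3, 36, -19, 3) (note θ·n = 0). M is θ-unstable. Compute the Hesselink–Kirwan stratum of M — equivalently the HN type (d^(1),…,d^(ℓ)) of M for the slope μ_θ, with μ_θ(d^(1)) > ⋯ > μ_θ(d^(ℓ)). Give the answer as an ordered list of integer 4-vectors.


Via rank(M_{q-1}∘⋯∘M_p): M ≅ I[1,1]^3, I[1,3], I[3,4]^2, I[4,4].
μ_θ-semistable layers: μ^(1)=17/2; μ^(2)=3; μ^(3)=-19

((0, 1, 1, 0); (4, 0, 0, 3); (0, 0, 2, 0))


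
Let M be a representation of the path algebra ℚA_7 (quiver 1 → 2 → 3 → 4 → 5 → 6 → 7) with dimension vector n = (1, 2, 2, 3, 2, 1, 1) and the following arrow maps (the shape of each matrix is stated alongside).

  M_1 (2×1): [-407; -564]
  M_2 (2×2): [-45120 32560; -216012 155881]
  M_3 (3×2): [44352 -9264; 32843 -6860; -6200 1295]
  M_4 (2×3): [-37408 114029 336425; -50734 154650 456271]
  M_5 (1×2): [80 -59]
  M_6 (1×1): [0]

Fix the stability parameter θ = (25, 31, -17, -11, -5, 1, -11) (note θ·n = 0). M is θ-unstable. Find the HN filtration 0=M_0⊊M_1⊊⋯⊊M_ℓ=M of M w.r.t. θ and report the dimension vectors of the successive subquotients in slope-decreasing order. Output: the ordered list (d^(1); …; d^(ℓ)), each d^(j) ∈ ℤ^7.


Barcode: M ≅ I[1,2], I[2,6], I[3,5], I[4,4], I[7,7]. HN layers by μ_θ (7 steps, strictly decreasing):
  μ^(1)=31; μ^(2)=25; μ^(3)=1; μ^(4)=-1/2; μ^(5)=-5; μ^(6)=-11; μ^(7)=-17

((0, 1, 0, 0, 0, 0, 0); (1, 0, 0, 0, 0, 0, 0); (0, 0, 0, 0, 0, 1, 0); (0, 1, 1, 1, 1, 0, 0); (0, 0, 0, 0, 1, 0, 0); (0, 0, 0, 2, 0, 0, 1); (0, 0, 1, 0, 0, 0, 0))


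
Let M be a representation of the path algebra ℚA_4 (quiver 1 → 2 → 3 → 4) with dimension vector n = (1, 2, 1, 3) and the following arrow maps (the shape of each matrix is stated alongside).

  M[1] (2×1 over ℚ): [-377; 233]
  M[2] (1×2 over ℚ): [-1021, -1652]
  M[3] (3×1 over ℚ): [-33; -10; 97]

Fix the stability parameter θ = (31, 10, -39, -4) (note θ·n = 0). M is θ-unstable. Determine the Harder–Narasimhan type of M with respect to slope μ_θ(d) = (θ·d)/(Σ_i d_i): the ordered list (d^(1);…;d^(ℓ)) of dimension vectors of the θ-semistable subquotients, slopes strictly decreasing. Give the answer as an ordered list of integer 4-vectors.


Interval decomposition of M: I[1,4], I[2,2], I[4,4]^2.
HN type (ℓ=3): μ^(1)=10; μ^(2)=-1/2; μ^(3)=-4

((0, 1, 0, 0); (1, 1, 1, 1); (0, 0, 0, 2))


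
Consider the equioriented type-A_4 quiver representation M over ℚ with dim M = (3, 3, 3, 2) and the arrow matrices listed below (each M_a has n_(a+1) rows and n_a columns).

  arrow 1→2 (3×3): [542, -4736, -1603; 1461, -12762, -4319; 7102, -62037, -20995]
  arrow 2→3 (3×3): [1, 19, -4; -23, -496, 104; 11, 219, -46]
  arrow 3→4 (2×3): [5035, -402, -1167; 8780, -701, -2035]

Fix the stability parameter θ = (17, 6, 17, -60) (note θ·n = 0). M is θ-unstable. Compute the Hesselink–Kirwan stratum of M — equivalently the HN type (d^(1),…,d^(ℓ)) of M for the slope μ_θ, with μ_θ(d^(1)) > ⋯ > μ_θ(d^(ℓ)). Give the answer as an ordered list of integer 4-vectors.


Interval decomposition of M: I[1,3], I[1,4]^2.
HN type (ℓ=3): μ^(1)=17; μ^(2)=23/2; μ^(3)=-5

((0, 0, 1, 0); (1, 1, 0, 0); (2, 2, 2, 2))


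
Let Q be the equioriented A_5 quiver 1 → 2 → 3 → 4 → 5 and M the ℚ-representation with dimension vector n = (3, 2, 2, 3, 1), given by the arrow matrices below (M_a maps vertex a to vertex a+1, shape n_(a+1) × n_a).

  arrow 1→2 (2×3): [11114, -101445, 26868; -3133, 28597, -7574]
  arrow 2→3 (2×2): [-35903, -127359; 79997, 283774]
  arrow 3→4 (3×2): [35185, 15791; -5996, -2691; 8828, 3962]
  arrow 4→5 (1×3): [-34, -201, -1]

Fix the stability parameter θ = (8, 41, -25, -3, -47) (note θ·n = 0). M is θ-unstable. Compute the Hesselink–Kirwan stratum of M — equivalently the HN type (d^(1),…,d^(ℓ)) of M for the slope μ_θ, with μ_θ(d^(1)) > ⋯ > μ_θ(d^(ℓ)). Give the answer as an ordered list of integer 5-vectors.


Barcode: M ≅ I[1,1], I[1,4], I[1,5], I[4,4]. HN layers by μ_θ (4 steps, strictly decreasing):
  μ^(1)=8; μ^(2)=21/4; μ^(3)=-3; μ^(4)=-26/5

((1, 0, 0, 0, 0); (1, 1, 1, 1, 0); (0, 0, 0, 1, 0); (1, 1, 1, 1, 1))


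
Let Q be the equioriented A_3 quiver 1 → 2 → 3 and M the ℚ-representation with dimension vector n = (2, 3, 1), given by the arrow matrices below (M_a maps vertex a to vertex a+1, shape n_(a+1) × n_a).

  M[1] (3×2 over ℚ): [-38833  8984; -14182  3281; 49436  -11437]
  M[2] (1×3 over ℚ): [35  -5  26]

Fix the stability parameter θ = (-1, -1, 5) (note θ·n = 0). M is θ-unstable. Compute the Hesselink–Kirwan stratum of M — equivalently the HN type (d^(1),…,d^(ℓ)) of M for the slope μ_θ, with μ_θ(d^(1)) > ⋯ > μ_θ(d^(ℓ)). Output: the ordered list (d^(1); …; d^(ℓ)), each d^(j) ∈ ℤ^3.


Via rank(M_{q-1}∘⋯∘M_p): M ≅ I[1,2], I[1,3], I[2,2].
μ_θ-semistable layers: μ^(1)=5; μ^(2)=-1

((0, 0, 1); (2, 3, 0))


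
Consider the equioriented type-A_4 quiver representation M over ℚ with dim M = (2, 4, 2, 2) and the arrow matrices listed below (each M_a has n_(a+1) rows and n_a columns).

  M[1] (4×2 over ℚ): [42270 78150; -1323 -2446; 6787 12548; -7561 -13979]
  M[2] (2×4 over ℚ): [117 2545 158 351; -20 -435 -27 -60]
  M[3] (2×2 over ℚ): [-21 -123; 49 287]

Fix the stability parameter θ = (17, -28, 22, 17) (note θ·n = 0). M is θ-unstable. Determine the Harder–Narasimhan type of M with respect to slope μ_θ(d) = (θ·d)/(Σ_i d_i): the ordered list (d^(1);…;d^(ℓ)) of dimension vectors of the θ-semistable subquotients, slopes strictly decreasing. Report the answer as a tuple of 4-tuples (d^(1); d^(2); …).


Barcode: M ≅ I[1,2], I[1,4], I[2,2], I[2,3], I[4,4]. HN layers by μ_θ (5 steps, strictly decreasing):
  μ^(1)=22; μ^(2)=39/2; μ^(3)=17; μ^(4)=-11/2; μ^(5)=-28

((0, 0, 1, 0); (0, 0, 1, 1); (0, 0, 0, 1); (2, 2, 0, 0); (0, 2, 0, 0))


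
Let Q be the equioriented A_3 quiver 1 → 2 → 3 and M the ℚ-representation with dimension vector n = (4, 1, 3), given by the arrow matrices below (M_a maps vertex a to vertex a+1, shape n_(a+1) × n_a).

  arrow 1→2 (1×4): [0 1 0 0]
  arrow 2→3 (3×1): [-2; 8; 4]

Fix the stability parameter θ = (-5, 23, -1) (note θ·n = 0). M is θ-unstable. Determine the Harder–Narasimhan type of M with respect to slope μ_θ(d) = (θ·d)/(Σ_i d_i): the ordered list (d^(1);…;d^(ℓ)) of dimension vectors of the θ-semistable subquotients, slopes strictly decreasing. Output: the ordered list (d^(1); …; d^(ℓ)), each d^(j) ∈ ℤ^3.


Via rank(M_{q-1}∘⋯∘M_p): M ≅ I[1,1]^3, I[1,3], I[3,3]^2.
μ_θ-semistable layers: μ^(1)=11; μ^(2)=-1; μ^(3)=-5

((0, 1, 1); (0, 0, 2); (4, 0, 0))


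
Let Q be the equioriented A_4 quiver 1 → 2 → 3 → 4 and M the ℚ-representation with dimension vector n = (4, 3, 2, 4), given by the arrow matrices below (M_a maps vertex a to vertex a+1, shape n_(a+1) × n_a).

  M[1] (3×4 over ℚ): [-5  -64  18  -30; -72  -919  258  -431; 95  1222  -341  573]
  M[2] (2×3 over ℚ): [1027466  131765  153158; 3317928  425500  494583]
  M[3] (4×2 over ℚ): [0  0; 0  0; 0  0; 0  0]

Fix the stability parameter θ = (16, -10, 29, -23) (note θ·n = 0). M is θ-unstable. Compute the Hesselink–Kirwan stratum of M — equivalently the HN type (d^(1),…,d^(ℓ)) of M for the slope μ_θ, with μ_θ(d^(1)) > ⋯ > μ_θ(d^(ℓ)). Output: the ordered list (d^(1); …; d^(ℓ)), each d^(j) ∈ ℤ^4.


Barcode: M ≅ I[1,1], I[1,2], I[1,3]^2, I[4,4]^4. HN layers by μ_θ (4 steps, strictly decreasing):
  μ^(1)=29; μ^(2)=16; μ^(3)=3; μ^(4)=-23

((0, 0, 2, 0); (1, 0, 0, 0); (3, 3, 0, 0); (0, 0, 0, 4))


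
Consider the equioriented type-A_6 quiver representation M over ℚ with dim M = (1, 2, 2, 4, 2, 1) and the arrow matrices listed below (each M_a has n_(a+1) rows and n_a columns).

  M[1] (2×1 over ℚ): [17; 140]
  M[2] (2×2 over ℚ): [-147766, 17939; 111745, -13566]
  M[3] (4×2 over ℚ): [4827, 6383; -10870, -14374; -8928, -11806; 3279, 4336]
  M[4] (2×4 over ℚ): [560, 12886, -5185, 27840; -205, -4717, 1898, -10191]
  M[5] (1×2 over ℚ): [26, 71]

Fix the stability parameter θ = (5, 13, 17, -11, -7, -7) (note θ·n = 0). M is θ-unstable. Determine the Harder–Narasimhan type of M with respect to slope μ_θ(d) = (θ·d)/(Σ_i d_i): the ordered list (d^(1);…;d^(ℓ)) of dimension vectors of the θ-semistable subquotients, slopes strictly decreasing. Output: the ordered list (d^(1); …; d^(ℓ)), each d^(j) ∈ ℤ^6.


Barcode: M ≅ I[1,6], I[2,5], I[4,4]^2. HN layers by μ_θ (3 steps, strictly decreasing):
  μ^(1)=3; μ^(2)=5/3; μ^(3)=-11

((0, 1, 1, 1, 1, 0); (1, 1, 1, 1, 1, 1); (0, 0, 0, 2, 0, 0))


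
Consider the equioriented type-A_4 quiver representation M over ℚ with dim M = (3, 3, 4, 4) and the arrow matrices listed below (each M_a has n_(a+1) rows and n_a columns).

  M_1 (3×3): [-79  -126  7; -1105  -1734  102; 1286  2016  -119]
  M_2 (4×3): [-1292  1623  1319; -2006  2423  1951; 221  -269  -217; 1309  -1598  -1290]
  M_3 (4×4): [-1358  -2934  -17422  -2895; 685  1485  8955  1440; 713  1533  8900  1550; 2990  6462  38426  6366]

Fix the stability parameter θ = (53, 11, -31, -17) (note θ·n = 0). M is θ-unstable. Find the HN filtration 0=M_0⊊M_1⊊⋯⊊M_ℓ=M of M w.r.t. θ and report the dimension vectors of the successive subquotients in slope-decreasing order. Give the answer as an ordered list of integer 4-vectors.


Via rank(M_{q-1}∘⋯∘M_p): M ≅ I[1,1], I[1,2], I[1,4], I[2,4], I[3,3], I[3,4], I[4,4].
μ_θ-semistable layers: μ^(1)=53; μ^(2)=32; μ^(3)=4; μ^(4)=-37/3; μ^(5)=-17; μ^(6)=-31

((1, 0, 0, 0); (1, 1, 0, 0); (1, 1, 1, 1); (0, 1, 1, 1); (0, 0, 0, 2); (0, 0, 2, 0))


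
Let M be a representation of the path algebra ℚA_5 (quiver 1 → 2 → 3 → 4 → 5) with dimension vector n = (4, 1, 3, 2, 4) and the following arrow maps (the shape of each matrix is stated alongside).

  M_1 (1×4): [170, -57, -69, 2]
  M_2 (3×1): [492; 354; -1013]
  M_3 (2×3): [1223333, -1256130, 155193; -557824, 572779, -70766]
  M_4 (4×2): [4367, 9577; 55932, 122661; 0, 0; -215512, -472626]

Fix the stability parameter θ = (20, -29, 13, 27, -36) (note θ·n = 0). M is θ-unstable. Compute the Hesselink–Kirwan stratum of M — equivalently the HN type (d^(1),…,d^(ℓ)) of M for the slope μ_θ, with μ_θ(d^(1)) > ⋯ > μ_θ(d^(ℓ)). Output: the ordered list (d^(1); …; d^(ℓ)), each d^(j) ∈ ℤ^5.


Interval decomposition of M: I[1,1]^3, I[1,5], I[3,3], I[3,5], I[5,5]^2.
HN type (ℓ=5): μ^(1)=20; μ^(2)=13; μ^(3)=4/3; μ^(4)=-9/2; μ^(5)=-36

((3, 0, 0, 0, 0); (0, 0, 1, 0, 0); (0, 0, 2, 2, 2); (1, 1, 0, 0, 0); (0, 0, 0, 0, 2))


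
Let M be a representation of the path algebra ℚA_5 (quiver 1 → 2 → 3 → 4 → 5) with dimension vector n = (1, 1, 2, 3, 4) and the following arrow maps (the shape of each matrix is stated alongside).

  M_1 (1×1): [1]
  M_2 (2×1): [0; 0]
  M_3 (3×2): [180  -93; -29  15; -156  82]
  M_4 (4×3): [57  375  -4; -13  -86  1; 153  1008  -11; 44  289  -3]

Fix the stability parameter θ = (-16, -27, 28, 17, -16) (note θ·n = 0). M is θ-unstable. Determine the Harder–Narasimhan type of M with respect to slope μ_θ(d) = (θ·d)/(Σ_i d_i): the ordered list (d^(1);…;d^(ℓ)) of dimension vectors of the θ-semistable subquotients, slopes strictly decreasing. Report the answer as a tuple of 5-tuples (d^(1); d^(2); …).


Interval decomposition of M: I[1,2], I[3,5]^2, I[4,4], I[5,5]^2.
HN type (ℓ=4): μ^(1)=17; μ^(2)=29/3; μ^(3)=-16; μ^(4)=-43/2

((0, 0, 0, 1, 0); (0, 0, 2, 2, 2); (0, 0, 0, 0, 2); (1, 1, 0, 0, 0))


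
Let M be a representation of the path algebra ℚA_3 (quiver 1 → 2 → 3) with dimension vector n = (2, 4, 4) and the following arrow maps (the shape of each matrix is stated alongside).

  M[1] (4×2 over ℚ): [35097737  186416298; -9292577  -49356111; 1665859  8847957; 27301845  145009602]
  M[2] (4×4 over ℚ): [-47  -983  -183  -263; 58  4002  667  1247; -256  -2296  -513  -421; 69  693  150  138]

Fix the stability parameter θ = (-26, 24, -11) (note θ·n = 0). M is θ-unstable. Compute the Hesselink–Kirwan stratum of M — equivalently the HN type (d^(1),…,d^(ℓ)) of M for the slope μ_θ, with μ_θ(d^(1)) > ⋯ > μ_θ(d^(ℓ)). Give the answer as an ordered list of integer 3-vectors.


Barcode: M ≅ I[1,2], I[1,3], I[2,2], I[2,3], I[3,3]^2. HN layers by μ_θ (4 steps, strictly decreasing):
  μ^(1)=24; μ^(2)=13/2; μ^(3)=-11; μ^(4)=-26

((0, 2, 0); (0, 2, 2); (0, 0, 2); (2, 0, 0))


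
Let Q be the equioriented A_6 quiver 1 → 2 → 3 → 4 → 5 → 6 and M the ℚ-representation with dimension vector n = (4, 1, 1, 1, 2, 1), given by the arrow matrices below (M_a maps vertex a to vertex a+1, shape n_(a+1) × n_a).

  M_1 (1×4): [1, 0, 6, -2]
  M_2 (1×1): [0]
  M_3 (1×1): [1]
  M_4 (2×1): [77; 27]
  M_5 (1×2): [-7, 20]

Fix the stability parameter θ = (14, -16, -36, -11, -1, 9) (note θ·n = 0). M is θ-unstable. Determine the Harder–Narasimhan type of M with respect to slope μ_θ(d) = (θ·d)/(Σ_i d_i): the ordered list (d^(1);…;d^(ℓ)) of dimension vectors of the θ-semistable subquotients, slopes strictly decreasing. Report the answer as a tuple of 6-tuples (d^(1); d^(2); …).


Via rank(M_{q-1}∘⋯∘M_p): M ≅ I[1,1]^3, I[1,2], I[3,6], I[5,5].
μ_θ-semistable layers: μ^(1)=14; μ^(2)=9; μ^(3)=-1; μ^(4)=-11; μ^(5)=-36

((3, 0, 0, 0, 0, 0); (0, 0, 0, 0, 0, 1); (1, 1, 0, 0, 2, 0); (0, 0, 0, 1, 0, 0); (0, 0, 1, 0, 0, 0))


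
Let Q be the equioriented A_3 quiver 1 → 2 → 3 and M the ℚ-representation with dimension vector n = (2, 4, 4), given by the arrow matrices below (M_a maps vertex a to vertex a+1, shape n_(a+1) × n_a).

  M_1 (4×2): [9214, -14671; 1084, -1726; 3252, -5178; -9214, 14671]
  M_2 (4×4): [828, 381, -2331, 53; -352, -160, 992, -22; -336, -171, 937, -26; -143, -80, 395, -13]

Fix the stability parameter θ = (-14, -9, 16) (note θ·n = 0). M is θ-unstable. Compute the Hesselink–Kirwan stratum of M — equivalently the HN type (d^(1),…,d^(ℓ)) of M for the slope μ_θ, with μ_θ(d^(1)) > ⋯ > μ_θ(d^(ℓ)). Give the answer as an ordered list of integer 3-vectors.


Barcode: M ≅ I[1,1], I[1,3], I[2,2], I[2,3]^2, I[3,3]. HN layers by μ_θ (3 steps, strictly decreasing):
  μ^(1)=16; μ^(2)=-9; μ^(3)=-14

((0, 0, 4); (0, 4, 0); (2, 0, 0))


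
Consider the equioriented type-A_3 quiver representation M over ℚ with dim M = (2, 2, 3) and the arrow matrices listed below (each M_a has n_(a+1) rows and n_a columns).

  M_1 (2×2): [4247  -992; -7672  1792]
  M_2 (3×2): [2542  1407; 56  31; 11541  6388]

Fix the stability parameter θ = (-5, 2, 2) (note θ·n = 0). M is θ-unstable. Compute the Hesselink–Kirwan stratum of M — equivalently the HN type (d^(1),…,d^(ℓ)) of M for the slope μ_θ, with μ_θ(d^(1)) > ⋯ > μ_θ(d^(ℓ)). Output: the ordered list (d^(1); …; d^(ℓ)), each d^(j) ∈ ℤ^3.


Via rank(M_{q-1}∘⋯∘M_p): M ≅ I[1,1], I[1,3], I[2,3], I[3,3].
μ_θ-semistable layers: μ^(1)=2; μ^(2)=-5

((0, 2, 3); (2, 0, 0))


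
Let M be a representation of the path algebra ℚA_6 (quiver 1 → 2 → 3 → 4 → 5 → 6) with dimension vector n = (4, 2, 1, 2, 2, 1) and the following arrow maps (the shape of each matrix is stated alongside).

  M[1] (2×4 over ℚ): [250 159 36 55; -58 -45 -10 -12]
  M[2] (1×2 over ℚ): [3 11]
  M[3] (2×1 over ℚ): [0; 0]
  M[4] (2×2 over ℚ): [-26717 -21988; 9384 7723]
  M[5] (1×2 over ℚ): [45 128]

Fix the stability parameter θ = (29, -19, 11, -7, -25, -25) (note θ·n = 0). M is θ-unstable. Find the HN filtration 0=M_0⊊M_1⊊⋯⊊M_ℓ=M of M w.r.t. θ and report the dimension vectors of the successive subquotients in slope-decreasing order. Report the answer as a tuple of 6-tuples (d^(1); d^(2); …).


Via rank(M_{q-1}∘⋯∘M_p): M ≅ I[1,1]^2, I[1,2], I[1,3], I[4,5], I[4,6].
μ_θ-semistable layers: μ^(1)=29; μ^(2)=11; μ^(3)=5; μ^(4)=-16; μ^(5)=-19

((2, 0, 0, 0, 0, 0); (0, 0, 1, 0, 0, 0); (2, 2, 0, 0, 0, 0); (0, 0, 0, 1, 1, 0); (0, 0, 0, 1, 1, 1))


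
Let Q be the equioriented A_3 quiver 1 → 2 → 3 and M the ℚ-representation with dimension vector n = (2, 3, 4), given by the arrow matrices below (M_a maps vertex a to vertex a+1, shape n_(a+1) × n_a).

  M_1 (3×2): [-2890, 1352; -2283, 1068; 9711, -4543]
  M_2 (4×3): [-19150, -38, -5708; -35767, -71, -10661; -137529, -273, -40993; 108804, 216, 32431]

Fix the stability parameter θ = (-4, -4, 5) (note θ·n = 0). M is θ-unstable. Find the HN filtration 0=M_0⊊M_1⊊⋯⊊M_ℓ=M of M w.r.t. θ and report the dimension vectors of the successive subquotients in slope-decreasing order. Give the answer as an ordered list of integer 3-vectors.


Barcode: M ≅ I[1,3]^2, I[2,2], I[3,3]^2. HN layers by μ_θ (2 steps, strictly decreasing):
  μ^(1)=5; μ^(2)=-4

((0, 0, 4); (2, 3, 0))


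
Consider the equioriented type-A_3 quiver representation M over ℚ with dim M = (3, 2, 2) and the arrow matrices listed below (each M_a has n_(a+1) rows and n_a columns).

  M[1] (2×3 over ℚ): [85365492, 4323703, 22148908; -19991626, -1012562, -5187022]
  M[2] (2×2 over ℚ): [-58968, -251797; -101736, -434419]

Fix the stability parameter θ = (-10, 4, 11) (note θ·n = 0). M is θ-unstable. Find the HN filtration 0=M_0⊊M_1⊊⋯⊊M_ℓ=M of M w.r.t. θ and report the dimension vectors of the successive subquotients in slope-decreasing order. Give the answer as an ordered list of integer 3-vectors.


Via rank(M_{q-1}∘⋯∘M_p): M ≅ I[1,1], I[1,2], I[1,3], I[3,3].
μ_θ-semistable layers: μ^(1)=11; μ^(2)=4; μ^(3)=-10

((0, 0, 2); (0, 2, 0); (3, 0, 0))


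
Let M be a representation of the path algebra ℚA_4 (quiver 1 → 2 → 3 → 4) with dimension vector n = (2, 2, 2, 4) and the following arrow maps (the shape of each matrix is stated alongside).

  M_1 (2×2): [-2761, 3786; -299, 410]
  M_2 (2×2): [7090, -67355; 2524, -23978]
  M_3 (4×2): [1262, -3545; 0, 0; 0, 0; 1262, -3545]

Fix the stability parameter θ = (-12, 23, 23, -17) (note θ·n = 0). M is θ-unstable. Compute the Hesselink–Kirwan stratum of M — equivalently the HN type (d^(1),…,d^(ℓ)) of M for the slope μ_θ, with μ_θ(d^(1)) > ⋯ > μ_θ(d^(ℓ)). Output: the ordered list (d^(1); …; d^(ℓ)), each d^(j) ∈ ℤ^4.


Via rank(M_{q-1}∘⋯∘M_p): M ≅ I[1,2], I[1,3], I[3,4], I[4,4]^3.
μ_θ-semistable layers: μ^(1)=23; μ^(2)=3; μ^(3)=-12; μ^(4)=-17

((0, 2, 1, 0); (0, 0, 1, 1); (2, 0, 0, 0); (0, 0, 0, 3))


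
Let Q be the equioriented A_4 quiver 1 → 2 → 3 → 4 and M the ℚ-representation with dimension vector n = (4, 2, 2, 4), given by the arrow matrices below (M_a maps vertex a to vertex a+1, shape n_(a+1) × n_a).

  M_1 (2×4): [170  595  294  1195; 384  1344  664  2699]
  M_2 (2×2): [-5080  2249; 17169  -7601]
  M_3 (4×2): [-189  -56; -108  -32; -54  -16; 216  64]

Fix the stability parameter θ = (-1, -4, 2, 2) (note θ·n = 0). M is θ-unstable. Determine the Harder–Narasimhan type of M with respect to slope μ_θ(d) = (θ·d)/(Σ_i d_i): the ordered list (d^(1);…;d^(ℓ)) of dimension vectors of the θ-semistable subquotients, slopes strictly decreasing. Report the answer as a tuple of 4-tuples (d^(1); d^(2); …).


Interval decomposition of M: I[1,1]^2, I[1,3], I[1,4], I[4,4]^3.
HN type (ℓ=3): μ^(1)=2; μ^(2)=-1; μ^(3)=-5/2

((0, 0, 2, 4); (2, 0, 0, 0); (2, 2, 0, 0))


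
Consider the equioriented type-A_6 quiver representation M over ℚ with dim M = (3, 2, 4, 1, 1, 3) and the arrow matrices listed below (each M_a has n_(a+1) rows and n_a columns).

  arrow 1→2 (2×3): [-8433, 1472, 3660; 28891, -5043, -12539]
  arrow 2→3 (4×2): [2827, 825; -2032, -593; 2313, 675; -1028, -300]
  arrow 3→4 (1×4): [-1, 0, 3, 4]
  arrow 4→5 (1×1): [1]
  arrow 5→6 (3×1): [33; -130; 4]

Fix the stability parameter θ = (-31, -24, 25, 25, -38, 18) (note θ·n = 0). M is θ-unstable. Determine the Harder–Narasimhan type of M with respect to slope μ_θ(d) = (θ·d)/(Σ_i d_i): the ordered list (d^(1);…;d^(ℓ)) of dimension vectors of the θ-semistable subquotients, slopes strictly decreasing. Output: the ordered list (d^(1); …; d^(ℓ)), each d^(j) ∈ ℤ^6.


Via rank(M_{q-1}∘⋯∘M_p): M ≅ I[1,1], I[1,3]^2, I[3,3], I[3,6], I[6,6]^2.
μ_θ-semistable layers: μ^(1)=25; μ^(2)=18; μ^(3)=4; μ^(4)=-24; μ^(5)=-31

((0, 0, 3, 0, 0, 0); (0, 0, 0, 0, 0, 3); (0, 0, 1, 1, 1, 0); (0, 2, 0, 0, 0, 0); (3, 0, 0, 0, 0, 0))


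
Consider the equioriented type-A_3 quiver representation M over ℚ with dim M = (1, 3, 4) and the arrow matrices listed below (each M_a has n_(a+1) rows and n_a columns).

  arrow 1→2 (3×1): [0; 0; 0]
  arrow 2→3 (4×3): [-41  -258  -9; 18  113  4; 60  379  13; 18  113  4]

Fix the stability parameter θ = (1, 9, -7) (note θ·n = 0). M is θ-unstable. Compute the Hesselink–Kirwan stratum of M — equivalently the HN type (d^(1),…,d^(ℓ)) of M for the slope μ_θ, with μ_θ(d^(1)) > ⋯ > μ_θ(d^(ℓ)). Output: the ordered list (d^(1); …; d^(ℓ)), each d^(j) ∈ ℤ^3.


Barcode: M ≅ I[1,1], I[2,3]^3, I[3,3]. HN layers by μ_θ (2 steps, strictly decreasing):
  μ^(1)=1; μ^(2)=-7

((1, 3, 3); (0, 0, 1))


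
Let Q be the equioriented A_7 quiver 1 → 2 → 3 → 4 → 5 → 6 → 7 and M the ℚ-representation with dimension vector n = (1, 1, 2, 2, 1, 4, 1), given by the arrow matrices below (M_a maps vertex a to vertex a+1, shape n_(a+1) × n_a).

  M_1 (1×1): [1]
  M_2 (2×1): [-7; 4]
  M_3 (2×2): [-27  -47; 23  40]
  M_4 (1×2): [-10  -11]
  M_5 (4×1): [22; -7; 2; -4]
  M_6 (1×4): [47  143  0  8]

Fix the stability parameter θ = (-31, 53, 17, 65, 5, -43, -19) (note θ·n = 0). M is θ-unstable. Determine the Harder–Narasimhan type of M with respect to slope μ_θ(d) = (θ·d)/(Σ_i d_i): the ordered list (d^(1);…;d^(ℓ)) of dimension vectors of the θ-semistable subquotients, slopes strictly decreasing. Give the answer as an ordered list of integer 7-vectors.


Interval decomposition of M: I[1,7], I[3,4], I[6,6]^3.
HN type (ℓ=5): μ^(1)=65; μ^(2)=17; μ^(3)=13; μ^(4)=-31; μ^(5)=-43

((0, 0, 0, 1, 0, 0, 0); (0, 0, 1, 0, 0, 0, 0); (0, 1, 1, 1, 1, 1, 1); (1, 0, 0, 0, 0, 0, 0); (0, 0, 0, 0, 0, 3, 0))


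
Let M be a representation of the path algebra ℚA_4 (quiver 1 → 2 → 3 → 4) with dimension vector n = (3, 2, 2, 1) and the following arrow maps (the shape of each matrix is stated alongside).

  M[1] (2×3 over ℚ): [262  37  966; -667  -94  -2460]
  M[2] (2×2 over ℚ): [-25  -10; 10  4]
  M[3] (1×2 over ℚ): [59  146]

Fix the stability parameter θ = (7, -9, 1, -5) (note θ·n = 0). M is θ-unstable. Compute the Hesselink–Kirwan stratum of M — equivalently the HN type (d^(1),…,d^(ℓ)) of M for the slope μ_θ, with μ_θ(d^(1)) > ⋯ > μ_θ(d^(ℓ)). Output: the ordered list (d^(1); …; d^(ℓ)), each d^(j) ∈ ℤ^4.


Interval decomposition of M: I[1,1], I[1,2], I[1,4], I[3,3].
HN type (ℓ=4): μ^(1)=7; μ^(2)=1; μ^(3)=-1; μ^(4)=-3/2

((1, 0, 0, 0); (0, 0, 1, 0); (1, 1, 0, 0); (1, 1, 1, 1))


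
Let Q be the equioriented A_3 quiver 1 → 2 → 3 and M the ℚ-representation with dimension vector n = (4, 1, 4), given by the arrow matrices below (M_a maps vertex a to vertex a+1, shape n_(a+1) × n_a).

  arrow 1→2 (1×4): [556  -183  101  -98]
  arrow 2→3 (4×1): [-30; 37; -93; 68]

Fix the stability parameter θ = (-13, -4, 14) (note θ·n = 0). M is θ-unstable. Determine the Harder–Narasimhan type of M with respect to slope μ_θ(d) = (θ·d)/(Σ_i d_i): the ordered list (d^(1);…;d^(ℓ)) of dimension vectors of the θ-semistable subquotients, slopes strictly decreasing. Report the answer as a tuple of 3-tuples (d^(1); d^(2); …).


Via rank(M_{q-1}∘⋯∘M_p): M ≅ I[1,1]^3, I[1,3], I[3,3]^3.
μ_θ-semistable layers: μ^(1)=14; μ^(2)=-4; μ^(3)=-13

((0, 0, 4); (0, 1, 0); (4, 0, 0))


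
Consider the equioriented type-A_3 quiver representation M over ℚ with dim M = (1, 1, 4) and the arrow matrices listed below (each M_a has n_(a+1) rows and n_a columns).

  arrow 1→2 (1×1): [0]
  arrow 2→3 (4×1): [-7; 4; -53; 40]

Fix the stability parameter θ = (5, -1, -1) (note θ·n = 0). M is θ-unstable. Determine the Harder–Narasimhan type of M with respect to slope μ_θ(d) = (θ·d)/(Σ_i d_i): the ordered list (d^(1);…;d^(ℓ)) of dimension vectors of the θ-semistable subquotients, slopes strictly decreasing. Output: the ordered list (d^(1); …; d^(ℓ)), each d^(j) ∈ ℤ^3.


Via rank(M_{q-1}∘⋯∘M_p): M ≅ I[1,1], I[2,3], I[3,3]^3.
μ_θ-semistable layers: μ^(1)=5; μ^(2)=-1

((1, 0, 0); (0, 1, 4))


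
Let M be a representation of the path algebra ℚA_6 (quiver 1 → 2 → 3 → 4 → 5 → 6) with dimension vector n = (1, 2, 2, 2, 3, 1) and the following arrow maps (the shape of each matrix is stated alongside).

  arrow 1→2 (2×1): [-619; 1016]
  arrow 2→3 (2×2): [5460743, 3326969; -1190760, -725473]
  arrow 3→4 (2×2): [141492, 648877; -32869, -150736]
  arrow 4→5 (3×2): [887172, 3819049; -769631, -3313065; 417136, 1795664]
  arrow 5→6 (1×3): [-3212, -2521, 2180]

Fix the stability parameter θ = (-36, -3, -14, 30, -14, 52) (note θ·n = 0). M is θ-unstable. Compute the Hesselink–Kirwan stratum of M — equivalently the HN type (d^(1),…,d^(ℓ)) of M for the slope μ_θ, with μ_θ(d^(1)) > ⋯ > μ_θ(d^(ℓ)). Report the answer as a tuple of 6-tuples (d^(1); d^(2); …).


Via rank(M_{q-1}∘⋯∘M_p): M ≅ I[1,6], I[2,5], I[5,5].
μ_θ-semistable layers: μ^(1)=52; μ^(2)=8; μ^(3)=-17/2; μ^(4)=-14; μ^(5)=-36

((0, 0, 0, 0, 0, 1); (0, 0, 0, 2, 2, 0); (0, 2, 2, 0, 0, 0); (0, 0, 0, 0, 1, 0); (1, 0, 0, 0, 0, 0))


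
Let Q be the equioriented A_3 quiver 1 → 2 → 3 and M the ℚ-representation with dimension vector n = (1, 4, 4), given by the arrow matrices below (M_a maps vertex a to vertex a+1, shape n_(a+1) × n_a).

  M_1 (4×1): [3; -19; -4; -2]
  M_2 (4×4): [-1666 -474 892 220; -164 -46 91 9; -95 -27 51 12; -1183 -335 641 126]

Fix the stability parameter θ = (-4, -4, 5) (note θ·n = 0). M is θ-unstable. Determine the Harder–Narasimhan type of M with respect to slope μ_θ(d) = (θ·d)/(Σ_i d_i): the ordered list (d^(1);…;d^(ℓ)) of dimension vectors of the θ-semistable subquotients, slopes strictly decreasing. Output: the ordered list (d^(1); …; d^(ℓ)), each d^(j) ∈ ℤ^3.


Interval decomposition of M: I[1,2], I[2,3]^3, I[3,3].
HN type (ℓ=2): μ^(1)=5; μ^(2)=-4

((0, 0, 4); (1, 4, 0))


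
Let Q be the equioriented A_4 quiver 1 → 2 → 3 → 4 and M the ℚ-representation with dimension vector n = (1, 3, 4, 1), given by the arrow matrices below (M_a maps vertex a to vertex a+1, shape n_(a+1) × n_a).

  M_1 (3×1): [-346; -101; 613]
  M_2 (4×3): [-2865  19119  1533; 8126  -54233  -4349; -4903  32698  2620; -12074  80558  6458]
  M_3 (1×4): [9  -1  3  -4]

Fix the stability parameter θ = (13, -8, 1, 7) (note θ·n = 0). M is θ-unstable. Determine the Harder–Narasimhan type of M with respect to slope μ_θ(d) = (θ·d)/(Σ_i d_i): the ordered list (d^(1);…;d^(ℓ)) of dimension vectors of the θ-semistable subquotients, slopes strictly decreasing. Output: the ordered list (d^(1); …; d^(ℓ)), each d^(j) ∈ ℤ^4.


Via rank(M_{q-1}∘⋯∘M_p): M ≅ I[1,2], I[2,3], I[2,4], I[3,3]^2.
μ_θ-semistable layers: μ^(1)=7; μ^(2)=5/2; μ^(3)=1; μ^(4)=-8

((0, 0, 0, 1); (1, 1, 0, 0); (0, 0, 4, 0); (0, 2, 0, 0))


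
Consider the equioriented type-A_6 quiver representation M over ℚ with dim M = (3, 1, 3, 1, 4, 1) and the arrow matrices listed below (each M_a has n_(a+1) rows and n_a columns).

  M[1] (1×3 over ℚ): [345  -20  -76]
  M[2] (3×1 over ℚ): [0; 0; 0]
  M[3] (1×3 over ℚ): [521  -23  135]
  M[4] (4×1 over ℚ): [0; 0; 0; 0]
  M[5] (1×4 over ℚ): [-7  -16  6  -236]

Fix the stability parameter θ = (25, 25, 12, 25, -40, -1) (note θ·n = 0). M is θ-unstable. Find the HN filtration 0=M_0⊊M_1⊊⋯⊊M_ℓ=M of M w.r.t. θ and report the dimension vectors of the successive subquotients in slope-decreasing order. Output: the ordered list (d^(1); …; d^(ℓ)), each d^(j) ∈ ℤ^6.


Interval decomposition of M: I[1,1]^2, I[1,2], I[3,3]^2, I[3,4], I[5,5]^3, I[5,6].
HN type (ℓ=4): μ^(1)=25; μ^(2)=12; μ^(3)=-1; μ^(4)=-40

((3, 1, 0, 1, 0, 0); (0, 0, 3, 0, 0, 0); (0, 0, 0, 0, 0, 1); (0, 0, 0, 0, 4, 0))


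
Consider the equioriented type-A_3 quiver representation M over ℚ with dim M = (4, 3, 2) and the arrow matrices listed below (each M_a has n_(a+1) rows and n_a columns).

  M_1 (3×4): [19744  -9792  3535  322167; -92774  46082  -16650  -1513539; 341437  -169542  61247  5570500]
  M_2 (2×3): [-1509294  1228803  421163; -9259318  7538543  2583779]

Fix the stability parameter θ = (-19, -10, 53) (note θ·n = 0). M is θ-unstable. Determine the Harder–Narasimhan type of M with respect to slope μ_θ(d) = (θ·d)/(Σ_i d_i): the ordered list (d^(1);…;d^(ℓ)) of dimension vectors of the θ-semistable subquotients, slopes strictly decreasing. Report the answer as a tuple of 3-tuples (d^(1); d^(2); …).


Via rank(M_{q-1}∘⋯∘M_p): M ≅ I[1,1], I[1,2], I[1,3]^2.
μ_θ-semistable layers: μ^(1)=53; μ^(2)=-10; μ^(3)=-19

((0, 0, 2); (0, 3, 0); (4, 0, 0))


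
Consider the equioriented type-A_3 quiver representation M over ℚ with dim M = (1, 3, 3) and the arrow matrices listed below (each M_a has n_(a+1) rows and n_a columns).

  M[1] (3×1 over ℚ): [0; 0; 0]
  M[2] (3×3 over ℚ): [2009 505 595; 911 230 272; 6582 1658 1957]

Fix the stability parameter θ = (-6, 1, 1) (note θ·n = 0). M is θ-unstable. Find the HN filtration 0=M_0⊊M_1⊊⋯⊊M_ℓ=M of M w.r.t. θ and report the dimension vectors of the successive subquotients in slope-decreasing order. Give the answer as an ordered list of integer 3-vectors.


Via rank(M_{q-1}∘⋯∘M_p): M ≅ I[1,1], I[2,3]^3.
μ_θ-semistable layers: μ^(1)=1; μ^(2)=-6

((0, 3, 3); (1, 0, 0))


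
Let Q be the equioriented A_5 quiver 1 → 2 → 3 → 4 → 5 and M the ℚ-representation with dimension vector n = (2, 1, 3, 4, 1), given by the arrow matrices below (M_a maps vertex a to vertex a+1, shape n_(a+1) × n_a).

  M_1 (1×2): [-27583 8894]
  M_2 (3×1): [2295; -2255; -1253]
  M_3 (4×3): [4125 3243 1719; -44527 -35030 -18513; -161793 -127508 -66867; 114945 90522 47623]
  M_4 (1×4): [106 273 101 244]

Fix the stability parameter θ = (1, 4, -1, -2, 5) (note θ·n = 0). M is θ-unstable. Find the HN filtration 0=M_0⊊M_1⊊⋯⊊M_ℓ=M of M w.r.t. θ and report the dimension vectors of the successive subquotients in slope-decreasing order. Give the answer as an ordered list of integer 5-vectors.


Interval decomposition of M: I[1,1], I[1,4], I[3,4], I[3,5], I[4,4].
HN type (ℓ=5): μ^(1)=5; μ^(2)=1; μ^(3)=1/2; μ^(4)=-3/2; μ^(5)=-2

((0, 0, 0, 0, 1); (1, 0, 0, 0, 0); (1, 1, 1, 1, 0); (0, 0, 2, 2, 0); (0, 0, 0, 1, 0))


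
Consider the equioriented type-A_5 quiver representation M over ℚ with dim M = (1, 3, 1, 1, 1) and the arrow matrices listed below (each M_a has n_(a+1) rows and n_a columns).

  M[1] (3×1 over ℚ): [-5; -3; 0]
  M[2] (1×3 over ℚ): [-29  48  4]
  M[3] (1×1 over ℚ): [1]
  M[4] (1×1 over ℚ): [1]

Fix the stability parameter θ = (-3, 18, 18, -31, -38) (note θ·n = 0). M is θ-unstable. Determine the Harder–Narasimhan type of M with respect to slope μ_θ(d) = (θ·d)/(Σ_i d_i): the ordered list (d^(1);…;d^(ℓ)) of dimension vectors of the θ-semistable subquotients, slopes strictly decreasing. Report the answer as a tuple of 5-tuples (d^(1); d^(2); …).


Barcode: M ≅ I[1,5], I[2,2]^2. HN layers by μ_θ (2 steps, strictly decreasing):
  μ^(1)=18; μ^(2)=-36/5

((0, 2, 0, 0, 0); (1, 1, 1, 1, 1))


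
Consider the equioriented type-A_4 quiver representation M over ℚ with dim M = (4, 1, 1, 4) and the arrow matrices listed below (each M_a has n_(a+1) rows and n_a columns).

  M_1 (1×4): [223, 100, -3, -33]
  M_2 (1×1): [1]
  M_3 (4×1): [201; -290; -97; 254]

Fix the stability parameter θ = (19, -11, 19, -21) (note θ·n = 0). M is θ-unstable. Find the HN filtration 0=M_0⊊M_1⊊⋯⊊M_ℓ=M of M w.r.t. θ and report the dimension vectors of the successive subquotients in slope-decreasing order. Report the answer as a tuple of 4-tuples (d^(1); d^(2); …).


Barcode: M ≅ I[1,1]^3, I[1,4], I[4,4]^3. HN layers by μ_θ (3 steps, strictly decreasing):
  μ^(1)=19; μ^(2)=3/2; μ^(3)=-21

((3, 0, 0, 0); (1, 1, 1, 1); (0, 0, 0, 3))


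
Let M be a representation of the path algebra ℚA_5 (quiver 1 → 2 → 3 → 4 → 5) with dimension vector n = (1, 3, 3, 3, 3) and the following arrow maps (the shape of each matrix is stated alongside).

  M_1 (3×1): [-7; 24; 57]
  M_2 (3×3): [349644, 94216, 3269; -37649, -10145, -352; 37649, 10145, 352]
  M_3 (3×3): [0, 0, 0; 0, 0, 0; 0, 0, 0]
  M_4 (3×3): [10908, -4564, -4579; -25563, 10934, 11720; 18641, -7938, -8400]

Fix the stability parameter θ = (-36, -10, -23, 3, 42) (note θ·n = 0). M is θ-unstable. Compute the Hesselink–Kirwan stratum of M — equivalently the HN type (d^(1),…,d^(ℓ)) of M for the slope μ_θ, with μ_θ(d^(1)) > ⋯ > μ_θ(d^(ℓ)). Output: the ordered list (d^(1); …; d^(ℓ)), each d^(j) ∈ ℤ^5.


Via rank(M_{q-1}∘⋯∘M_p): M ≅ I[1,3], I[2,2], I[2,3], I[3,3], I[4,4], I[4,5]^2, I[5,5].
μ_θ-semistable layers: μ^(1)=42; μ^(2)=3; μ^(3)=-10; μ^(4)=-33/2; μ^(5)=-23; μ^(6)=-36

((0, 0, 0, 0, 3); (0, 0, 0, 3, 0); (0, 1, 0, 0, 0); (0, 2, 2, 0, 0); (0, 0, 1, 0, 0); (1, 0, 0, 0, 0))
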